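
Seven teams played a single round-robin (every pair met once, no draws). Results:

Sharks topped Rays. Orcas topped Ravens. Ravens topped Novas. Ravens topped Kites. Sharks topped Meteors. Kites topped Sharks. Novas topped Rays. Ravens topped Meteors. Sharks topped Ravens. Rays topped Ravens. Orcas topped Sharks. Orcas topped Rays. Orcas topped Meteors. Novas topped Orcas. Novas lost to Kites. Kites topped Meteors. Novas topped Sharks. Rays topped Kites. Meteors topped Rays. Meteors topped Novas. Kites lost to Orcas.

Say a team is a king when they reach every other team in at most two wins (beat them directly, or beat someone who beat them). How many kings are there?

5

Novas reaches everyone (king).
Kites reaches everyone (king).
Sharks cannot reach Orcas in two steps.
Ravens reaches everyone (king).
Orcas reaches everyone (king).
Rays cannot reach Orcas in two steps.
Meteors reaches everyone (king).
Kings: Novas, Kites, Ravens, Orcas, Meteors — 5.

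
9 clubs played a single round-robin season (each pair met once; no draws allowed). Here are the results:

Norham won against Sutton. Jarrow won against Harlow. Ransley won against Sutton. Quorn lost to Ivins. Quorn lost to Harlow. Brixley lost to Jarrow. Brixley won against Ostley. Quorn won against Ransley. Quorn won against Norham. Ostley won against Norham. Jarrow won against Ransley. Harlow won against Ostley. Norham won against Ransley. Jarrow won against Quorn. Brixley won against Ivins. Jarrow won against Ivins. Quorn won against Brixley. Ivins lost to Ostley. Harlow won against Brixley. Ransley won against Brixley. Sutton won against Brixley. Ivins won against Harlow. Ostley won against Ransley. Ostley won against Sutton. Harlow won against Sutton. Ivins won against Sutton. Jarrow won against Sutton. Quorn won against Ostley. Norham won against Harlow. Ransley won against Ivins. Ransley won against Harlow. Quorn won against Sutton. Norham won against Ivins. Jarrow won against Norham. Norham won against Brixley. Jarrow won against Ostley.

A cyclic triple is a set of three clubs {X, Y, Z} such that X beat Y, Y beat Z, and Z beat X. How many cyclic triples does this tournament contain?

14

Win totals: Quorn 5, Ransley 4, Sutton 1, Jarrow 8, Ostley 4, Norham 5, Ivins 3, Brixley 2, Harlow 4.
A club with w wins dominates both others in C(w,2) triples; summing gives 10 + 6 + 0 + 28 + 6 + 10 + 3 + 1 + 6 = 70 transitive triples.
Total triples C(9,3) = 84, so cyclic triples = 84 − 70 = 14.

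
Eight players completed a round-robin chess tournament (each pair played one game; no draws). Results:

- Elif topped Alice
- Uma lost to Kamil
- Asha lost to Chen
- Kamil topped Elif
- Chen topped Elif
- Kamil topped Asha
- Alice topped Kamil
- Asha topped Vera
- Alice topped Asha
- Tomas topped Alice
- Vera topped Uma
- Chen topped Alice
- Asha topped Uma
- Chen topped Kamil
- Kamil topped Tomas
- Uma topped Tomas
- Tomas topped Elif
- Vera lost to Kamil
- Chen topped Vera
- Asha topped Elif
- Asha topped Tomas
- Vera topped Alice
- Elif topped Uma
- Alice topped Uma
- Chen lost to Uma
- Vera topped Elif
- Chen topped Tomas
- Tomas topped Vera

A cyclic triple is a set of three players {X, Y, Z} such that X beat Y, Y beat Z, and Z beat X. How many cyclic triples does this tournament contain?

Win totals: Chen 6, Elif 2, Tomas 3, Uma 2, Alice 3, Vera 3, Asha 4, Kamil 5.
A player with w wins dominates both others in C(w,2) triples; summing gives 15 + 1 + 3 + 1 + 3 + 3 + 6 + 10 = 42 transitive triples.
Total triples C(8,3) = 56, so cyclic triples = 56 − 42 = 14.

14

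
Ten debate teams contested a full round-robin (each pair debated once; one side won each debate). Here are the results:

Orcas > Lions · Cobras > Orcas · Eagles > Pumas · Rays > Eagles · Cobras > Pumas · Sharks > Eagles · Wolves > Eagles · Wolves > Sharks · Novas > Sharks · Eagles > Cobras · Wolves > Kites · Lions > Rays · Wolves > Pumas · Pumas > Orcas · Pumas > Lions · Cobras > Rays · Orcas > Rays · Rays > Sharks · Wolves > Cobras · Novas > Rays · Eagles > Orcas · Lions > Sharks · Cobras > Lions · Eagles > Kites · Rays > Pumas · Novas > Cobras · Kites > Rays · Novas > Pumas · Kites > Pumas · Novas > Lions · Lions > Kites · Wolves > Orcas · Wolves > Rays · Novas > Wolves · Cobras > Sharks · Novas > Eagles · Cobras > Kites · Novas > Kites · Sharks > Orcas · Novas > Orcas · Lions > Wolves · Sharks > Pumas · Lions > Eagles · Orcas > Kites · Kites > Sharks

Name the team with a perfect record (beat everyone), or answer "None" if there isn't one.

Novas

Novas has 9 wins out of 9 opponents — a perfect record.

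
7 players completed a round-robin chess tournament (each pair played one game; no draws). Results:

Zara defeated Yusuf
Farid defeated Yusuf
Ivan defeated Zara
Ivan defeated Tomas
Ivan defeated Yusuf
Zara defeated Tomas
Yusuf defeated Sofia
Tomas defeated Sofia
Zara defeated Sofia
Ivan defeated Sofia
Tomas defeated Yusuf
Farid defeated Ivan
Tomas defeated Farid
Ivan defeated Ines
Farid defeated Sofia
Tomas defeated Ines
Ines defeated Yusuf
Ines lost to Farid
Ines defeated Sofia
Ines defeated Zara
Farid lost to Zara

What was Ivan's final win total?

5

Ivan's results: beat Sofia, Zara, Ines, Tomas, Yusuf; lost to Farid.
That is 5 wins.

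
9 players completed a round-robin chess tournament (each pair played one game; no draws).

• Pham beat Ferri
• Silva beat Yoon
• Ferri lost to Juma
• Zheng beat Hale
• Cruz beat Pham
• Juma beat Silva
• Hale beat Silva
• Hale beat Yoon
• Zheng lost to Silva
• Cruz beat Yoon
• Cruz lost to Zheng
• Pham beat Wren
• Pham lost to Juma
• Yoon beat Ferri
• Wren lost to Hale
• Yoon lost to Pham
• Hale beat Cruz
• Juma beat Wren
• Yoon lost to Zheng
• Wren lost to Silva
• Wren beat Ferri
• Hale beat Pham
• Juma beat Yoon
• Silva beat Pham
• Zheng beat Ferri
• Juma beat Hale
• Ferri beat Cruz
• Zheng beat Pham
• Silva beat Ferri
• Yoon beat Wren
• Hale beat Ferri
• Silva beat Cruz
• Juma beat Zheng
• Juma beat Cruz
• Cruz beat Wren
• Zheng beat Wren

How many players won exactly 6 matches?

Win totals: Silva 6, Cruz 3, Ferri 1, Juma 8, Zheng 6, Pham 3, Yoon 2, Hale 6, Wren 1.
Exactly 6: Silva, Zheng, Hale — 3 players.

3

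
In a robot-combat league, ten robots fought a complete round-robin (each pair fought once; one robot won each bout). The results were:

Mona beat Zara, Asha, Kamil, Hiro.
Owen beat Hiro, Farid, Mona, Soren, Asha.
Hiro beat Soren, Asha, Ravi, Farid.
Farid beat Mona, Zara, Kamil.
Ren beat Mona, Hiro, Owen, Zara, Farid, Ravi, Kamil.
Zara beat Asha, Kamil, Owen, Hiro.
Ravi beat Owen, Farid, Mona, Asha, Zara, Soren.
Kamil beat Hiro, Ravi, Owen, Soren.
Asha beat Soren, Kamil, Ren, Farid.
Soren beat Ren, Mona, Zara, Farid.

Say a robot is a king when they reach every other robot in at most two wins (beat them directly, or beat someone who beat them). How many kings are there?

9

Ravi reaches everyone (king).
Hiro reaches everyone (king).
Soren reaches everyone (king).
Mona reaches everyone (king).
Kamil reaches everyone (king).
Owen reaches everyone (king).
Asha reaches everyone (king).
Ren reaches everyone (king).
Zara reaches everyone (king).
Farid cannot reach Ren in two steps.
Kings: Ravi, Hiro, Soren, Mona, Kamil, Owen, Asha, Ren, Zara — 9.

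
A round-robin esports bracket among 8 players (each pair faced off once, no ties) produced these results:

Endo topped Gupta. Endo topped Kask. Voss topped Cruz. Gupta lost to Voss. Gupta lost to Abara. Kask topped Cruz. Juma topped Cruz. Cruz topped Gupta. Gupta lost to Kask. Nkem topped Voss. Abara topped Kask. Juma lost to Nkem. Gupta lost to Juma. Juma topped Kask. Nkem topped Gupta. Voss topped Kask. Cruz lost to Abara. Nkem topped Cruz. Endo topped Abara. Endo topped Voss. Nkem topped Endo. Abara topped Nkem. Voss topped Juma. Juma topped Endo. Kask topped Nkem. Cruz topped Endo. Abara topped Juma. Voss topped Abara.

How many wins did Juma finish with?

Juma's results: beat Cruz, Endo, Gupta, Kask; lost to Voss, Nkem, Abara.
That is 4 wins.

4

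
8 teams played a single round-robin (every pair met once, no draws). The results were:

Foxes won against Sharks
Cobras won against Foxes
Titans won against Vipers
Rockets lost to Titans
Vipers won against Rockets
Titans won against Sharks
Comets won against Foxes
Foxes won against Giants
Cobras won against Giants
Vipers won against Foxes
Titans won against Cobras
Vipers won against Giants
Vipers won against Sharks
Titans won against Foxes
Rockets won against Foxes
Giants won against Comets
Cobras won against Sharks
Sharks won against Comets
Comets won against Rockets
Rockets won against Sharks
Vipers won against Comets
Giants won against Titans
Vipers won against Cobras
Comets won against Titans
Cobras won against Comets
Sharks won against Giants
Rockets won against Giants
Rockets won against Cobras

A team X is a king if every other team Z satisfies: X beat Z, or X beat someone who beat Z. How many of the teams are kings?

4

Comets reaches everyone (king).
Giants reaches everyone (king).
Vipers reaches everyone (king).
Sharks cannot reach Vipers, Cobras in two steps.
Cobras cannot reach Vipers in two steps.
Rockets cannot reach Vipers in two steps.
Foxes cannot reach Vipers, Cobras, Rockets in two steps.
Titans reaches everyone (king).
Kings: Comets, Giants, Vipers, Titans — 4.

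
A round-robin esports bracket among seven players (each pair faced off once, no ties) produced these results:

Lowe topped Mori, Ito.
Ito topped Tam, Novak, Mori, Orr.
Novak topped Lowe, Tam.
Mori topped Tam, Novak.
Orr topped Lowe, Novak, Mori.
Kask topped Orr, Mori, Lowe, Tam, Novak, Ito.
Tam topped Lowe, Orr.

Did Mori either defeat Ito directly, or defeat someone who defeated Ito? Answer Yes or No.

Mori did not beat Ito directly.
Mori beat Novak, Tam, but each of them lost to Ito. No two-step path.

No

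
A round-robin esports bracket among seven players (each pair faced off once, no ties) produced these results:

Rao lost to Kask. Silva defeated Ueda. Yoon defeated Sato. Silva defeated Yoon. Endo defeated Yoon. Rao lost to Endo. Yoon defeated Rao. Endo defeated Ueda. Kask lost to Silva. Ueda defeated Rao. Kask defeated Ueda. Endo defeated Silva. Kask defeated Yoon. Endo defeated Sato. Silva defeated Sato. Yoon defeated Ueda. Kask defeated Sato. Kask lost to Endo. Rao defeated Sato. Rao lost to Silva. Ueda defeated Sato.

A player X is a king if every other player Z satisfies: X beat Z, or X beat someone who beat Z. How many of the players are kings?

Ueda cannot reach Silva, Endo, Yoon, Kask in two steps.
Silva cannot reach Endo in two steps.
Endo reaches everyone (king).
Yoon cannot reach Silva, Endo, Kask in two steps.
Rao cannot reach Ueda, Silva, Endo, Yoon, Kask in two steps.
Kask cannot reach Silva, Endo in two steps.
Sato cannot reach Ueda, Silva, Endo, Yoon, Rao, Kask in two steps.
Kings: Endo — 1.

1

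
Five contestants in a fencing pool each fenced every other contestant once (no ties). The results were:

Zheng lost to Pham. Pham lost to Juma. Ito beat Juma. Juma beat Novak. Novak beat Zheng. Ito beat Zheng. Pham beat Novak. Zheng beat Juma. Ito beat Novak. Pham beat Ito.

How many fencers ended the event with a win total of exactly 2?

1

Win totals: Ito 3, Zheng 1, Juma 2, Novak 1, Pham 3.
Exactly 2: Juma — 1 fencer.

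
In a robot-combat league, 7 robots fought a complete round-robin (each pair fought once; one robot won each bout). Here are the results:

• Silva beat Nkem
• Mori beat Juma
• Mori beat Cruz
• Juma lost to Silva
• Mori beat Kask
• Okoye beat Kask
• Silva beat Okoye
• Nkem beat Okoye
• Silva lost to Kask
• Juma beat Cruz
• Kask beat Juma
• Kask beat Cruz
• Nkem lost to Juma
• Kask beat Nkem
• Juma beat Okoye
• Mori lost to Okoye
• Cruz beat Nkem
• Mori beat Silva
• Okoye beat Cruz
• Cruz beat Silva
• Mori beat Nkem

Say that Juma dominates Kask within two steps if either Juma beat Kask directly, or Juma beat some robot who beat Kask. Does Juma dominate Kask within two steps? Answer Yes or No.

Yes

Juma did not beat Kask directly.
Juma beat Okoye, Nkem, Cruz. Of those, Okoye beat Kask.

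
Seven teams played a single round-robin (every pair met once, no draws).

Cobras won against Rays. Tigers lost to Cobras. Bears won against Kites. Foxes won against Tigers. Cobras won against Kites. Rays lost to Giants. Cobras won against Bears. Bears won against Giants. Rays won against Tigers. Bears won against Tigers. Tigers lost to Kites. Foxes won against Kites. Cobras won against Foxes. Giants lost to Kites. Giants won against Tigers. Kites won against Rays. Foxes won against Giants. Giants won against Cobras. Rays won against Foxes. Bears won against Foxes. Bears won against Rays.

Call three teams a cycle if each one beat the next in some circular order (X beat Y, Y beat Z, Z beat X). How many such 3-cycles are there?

Win totals: Rays 2, Giants 3, Tigers 0, Bears 5, Cobras 5, Foxes 3, Kites 3.
A team with w wins dominates both others in C(w,2) triples; summing gives 1 + 3 + 0 + 10 + 10 + 3 + 3 = 30 transitive triples.
Total triples C(7,3) = 35, so cyclic triples = 35 − 30 = 5.

5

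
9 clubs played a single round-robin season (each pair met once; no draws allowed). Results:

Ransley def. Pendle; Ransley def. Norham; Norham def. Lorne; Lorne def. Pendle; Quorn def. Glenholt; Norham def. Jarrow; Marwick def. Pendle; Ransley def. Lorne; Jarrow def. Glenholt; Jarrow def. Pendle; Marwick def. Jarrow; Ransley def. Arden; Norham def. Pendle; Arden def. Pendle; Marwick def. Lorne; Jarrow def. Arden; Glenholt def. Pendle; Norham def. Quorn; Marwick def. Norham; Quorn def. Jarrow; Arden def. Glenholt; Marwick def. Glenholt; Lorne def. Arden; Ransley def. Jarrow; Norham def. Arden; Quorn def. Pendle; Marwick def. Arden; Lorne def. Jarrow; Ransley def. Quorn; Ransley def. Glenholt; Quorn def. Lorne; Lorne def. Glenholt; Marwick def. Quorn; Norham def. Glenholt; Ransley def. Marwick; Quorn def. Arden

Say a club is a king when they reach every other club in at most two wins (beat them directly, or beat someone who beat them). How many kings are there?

Marwick cannot reach Ransley in two steps.
Norham cannot reach Marwick, Ransley in two steps.
Glenholt cannot reach Marwick, Norham, Arden, Lorne, Ransley, Jarrow, Quorn in two steps.
Arden cannot reach Marwick, Norham, Lorne, Ransley, Jarrow, Quorn in two steps.
Lorne cannot reach Marwick, Norham, Ransley, Quorn in two steps.
Pendle cannot reach Marwick, Norham, Glenholt, Arden, Lorne, Ransley, Jarrow, Quorn in two steps.
Ransley reaches everyone (king).
Jarrow cannot reach Marwick, Norham, Lorne, Ransley, Quorn in two steps.
Quorn cannot reach Marwick, Norham, Ransley in two steps.
Kings: Ransley — 1.

1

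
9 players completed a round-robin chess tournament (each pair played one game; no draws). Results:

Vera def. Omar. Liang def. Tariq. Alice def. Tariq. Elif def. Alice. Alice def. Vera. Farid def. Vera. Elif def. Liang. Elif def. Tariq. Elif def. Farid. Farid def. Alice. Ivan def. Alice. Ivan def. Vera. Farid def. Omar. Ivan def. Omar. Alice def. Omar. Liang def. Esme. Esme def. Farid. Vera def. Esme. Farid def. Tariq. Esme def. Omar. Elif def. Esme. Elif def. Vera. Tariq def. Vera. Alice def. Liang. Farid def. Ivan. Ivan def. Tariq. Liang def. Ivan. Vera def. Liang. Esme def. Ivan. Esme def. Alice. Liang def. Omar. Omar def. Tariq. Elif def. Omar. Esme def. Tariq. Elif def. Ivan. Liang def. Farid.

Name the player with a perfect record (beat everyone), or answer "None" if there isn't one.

Elif has 8 wins out of 8 opponents — a perfect record.

Elif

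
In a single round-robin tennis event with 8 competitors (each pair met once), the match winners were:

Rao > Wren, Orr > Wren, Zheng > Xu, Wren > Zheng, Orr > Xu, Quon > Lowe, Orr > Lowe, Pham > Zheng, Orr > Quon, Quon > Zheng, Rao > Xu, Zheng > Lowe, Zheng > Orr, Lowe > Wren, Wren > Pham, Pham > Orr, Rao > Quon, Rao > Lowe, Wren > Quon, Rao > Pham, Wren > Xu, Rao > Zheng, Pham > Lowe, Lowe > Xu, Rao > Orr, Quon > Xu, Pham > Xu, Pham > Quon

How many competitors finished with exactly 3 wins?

Win totals: Quon 3, Xu 0, Wren 4, Zheng 3, Pham 5, Lowe 2, Rao 7, Orr 4.
Exactly 3: Quon, Zheng — 2 competitors.

2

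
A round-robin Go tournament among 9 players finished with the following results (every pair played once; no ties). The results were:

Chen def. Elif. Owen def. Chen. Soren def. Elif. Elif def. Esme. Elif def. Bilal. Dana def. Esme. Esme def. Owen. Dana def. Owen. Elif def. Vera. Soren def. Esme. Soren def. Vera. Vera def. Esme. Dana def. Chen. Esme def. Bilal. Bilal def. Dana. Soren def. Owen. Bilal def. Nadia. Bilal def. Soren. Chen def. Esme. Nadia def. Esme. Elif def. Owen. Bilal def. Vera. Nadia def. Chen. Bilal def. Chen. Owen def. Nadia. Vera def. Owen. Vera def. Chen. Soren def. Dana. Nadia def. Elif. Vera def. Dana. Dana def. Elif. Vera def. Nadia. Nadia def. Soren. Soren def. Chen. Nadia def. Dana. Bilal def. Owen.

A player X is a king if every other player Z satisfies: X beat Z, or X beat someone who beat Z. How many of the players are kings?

Esme cannot reach Elif in two steps.
Dana cannot reach Soren in two steps.
Bilal reaches everyone (king).
Nadia reaches everyone (king).
Vera reaches everyone (king).
Elif reaches everyone (king).
Soren reaches everyone (king).
Chen cannot reach Dana, Nadia, Soren in two steps.
Owen cannot reach Bilal, Vera in two steps.
Kings: Bilal, Nadia, Vera, Elif, Soren — 5.

5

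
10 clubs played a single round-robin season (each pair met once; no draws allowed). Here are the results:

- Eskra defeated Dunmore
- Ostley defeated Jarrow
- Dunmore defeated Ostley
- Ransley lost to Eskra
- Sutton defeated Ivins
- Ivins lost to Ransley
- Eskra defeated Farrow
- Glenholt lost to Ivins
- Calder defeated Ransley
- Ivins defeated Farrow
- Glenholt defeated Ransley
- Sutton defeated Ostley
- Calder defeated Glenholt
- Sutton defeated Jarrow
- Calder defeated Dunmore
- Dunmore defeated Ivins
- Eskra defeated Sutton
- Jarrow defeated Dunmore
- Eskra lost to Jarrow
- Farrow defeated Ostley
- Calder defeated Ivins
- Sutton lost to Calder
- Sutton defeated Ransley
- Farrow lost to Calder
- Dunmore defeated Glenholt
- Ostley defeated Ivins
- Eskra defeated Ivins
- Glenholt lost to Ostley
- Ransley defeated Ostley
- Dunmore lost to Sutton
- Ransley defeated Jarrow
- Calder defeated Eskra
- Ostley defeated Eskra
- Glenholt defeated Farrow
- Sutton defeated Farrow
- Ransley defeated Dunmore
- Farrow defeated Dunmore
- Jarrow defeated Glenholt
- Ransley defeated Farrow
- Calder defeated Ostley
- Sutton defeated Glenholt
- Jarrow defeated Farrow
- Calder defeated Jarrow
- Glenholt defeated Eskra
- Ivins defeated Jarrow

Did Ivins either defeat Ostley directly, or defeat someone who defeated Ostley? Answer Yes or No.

Yes

Ivins did not beat Ostley directly.
Ivins beat Farrow, Jarrow, Glenholt. Of those, Farrow beat Ostley.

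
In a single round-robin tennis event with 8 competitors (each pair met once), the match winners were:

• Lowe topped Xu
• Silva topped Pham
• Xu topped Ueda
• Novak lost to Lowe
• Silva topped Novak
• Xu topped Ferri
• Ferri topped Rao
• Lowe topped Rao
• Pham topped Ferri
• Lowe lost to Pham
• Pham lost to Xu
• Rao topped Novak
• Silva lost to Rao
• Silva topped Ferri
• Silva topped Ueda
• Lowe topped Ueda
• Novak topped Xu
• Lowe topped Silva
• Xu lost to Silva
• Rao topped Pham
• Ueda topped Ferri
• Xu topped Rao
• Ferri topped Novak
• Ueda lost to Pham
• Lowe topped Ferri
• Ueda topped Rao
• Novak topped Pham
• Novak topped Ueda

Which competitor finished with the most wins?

Lowe

Win totals: Silva 5, Novak 3, Lowe 6, Ueda 2, Rao 3, Pham 3, Xu 4, Ferri 2.
Lowe leads with 6 wins (next highest: 5).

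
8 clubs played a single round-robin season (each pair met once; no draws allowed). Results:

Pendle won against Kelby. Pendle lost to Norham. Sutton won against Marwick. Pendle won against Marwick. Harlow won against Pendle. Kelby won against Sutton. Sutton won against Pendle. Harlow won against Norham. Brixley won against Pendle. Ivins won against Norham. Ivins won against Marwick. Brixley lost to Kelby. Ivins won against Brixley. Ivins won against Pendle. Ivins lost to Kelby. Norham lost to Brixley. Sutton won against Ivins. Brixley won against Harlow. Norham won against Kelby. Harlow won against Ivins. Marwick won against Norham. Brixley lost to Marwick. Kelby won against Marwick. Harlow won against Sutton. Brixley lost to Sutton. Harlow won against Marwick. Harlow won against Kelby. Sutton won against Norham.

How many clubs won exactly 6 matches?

Win totals: Harlow 6, Ivins 4, Marwick 2, Sutton 5, Kelby 4, Pendle 2, Brixley 3, Norham 2.
Exactly 6: Harlow — 1 club.

1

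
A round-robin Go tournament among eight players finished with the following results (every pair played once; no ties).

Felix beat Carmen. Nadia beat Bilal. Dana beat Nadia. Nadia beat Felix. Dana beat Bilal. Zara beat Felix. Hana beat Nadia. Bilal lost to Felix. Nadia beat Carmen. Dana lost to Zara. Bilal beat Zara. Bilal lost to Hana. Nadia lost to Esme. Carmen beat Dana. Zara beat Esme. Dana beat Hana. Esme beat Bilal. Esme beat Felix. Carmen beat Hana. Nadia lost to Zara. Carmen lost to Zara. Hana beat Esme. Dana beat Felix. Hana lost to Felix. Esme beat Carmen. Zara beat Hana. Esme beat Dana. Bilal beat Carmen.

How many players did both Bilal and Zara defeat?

Bilal beat: Carmen, Zara.
Zara beat: Esme, Felix, Hana, Carmen, Dana, Nadia.
Both beat: Carmen — 1.

1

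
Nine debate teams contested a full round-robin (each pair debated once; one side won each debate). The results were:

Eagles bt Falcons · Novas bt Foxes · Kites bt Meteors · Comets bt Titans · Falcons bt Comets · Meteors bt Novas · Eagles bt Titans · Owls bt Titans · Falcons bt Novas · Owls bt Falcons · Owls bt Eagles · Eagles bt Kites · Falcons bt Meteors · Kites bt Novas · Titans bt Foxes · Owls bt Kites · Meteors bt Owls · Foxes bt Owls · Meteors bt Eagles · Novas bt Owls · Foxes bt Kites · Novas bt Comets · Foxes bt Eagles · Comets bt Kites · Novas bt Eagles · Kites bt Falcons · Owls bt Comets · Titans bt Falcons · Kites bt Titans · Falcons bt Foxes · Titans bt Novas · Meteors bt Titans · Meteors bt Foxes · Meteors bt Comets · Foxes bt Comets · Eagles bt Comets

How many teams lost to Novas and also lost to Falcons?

Novas beat: Eagles, Comets, Owls, Foxes.
Falcons beat: Comets, Novas, Foxes, Meteors.
Both beat: Comets, Foxes — 2.

2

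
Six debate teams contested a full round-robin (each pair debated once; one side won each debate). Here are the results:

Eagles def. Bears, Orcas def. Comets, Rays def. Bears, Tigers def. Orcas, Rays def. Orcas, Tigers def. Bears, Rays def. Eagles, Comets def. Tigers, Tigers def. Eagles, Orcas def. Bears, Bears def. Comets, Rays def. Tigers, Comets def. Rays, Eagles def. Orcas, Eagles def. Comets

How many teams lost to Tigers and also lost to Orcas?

1

Tigers beat: Eagles, Orcas, Bears.
Orcas beat: Comets, Bears.
Both beat: Bears — 1.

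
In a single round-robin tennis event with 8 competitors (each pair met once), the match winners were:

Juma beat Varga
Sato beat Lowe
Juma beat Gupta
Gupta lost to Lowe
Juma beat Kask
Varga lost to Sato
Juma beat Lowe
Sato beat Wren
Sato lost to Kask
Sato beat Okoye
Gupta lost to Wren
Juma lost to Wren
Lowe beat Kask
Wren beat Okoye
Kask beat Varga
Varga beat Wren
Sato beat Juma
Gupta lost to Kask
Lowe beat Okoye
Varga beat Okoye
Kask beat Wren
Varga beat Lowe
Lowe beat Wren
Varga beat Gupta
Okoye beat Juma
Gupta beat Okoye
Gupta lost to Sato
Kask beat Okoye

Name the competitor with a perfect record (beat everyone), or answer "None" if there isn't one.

Highest win total is Sato with 6 (out of 7 possible).
Sato lost to Kask, so no competitor went undefeated.

None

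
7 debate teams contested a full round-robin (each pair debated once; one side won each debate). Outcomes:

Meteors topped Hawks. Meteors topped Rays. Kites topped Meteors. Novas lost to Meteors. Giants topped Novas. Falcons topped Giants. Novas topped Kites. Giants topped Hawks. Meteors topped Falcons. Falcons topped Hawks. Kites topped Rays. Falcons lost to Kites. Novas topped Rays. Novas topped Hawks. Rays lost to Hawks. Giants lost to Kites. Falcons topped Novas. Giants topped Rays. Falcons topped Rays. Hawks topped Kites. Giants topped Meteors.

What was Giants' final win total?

Giants' results: beat Novas, Rays, Meteors, Hawks; lost to Falcons, Kites.
That is 4 wins.

4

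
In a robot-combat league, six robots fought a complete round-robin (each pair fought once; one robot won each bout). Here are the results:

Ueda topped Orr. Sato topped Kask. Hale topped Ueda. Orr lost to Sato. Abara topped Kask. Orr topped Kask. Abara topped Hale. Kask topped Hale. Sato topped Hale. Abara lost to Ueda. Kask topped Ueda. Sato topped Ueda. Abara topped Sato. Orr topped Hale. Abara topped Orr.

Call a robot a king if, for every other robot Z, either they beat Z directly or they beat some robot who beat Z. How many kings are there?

3

Ueda reaches everyone (king).
Kask cannot reach Sato in two steps.
Hale cannot reach Kask, Sato in two steps.
Orr cannot reach Sato, Abara in two steps.
Sato reaches everyone (king).
Abara reaches everyone (king).
Kings: Ueda, Sato, Abara — 3.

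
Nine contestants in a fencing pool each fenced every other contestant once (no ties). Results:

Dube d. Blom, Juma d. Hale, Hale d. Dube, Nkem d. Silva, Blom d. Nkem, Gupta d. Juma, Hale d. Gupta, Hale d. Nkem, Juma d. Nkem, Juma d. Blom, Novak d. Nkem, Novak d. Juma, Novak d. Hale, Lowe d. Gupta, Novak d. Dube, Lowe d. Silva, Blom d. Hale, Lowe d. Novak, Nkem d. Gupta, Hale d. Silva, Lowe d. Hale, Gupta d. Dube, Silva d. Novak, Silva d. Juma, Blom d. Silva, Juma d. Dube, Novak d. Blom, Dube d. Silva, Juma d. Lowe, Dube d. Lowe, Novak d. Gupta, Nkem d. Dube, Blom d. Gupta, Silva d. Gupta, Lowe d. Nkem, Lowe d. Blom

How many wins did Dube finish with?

3

Dube's results: beat Blom, Lowe, Silva; lost to Nkem, Gupta, Hale, Novak, Juma.
That is 3 wins.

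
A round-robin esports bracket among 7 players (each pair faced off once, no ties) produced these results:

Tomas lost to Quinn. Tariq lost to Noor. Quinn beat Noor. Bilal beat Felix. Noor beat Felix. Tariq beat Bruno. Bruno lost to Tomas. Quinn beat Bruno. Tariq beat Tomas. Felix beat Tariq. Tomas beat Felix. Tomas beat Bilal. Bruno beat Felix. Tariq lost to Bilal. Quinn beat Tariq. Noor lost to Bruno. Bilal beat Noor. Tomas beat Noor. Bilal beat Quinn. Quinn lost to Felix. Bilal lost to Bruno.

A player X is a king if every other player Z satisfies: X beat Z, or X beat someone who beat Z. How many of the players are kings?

3

Felix cannot reach Bilal in two steps.
Bilal reaches everyone (king).
Quinn reaches everyone (king).
Tomas reaches everyone (king).
Noor cannot reach Bilal in two steps.
Tariq cannot reach Quinn in two steps.
Bruno cannot reach Tomas in two steps.
Kings: Bilal, Quinn, Tomas — 3.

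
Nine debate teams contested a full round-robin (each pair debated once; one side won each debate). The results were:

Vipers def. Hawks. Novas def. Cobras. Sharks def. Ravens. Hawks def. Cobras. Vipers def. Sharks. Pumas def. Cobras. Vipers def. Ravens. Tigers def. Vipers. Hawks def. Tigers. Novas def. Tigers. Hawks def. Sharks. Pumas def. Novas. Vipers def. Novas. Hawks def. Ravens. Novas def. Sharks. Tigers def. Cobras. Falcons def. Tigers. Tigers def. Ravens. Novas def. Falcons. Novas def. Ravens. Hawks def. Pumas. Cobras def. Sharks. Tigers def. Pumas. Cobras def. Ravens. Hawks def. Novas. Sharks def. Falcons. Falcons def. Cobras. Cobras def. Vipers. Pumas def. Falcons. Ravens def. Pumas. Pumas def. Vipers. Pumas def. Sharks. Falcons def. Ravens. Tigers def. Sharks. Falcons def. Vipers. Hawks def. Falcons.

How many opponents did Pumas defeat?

5

Pumas' results: beat Novas, Vipers, Falcons, Sharks, Cobras; lost to Tigers, Hawks, Ravens.
That is 5 wins.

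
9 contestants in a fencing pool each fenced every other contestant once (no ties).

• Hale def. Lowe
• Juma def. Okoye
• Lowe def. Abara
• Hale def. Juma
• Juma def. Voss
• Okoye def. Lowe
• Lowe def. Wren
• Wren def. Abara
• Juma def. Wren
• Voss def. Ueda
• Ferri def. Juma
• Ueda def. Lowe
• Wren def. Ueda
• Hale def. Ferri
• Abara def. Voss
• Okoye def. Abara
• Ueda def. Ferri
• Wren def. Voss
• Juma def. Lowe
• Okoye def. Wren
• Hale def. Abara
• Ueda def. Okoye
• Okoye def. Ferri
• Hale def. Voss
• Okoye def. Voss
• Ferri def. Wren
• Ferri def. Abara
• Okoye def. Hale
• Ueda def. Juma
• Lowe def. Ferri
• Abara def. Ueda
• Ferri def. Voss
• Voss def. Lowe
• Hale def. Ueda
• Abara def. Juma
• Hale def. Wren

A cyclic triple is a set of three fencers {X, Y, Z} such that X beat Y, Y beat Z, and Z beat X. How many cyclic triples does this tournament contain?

Win totals: Juma 4, Abara 3, Ferri 4, Ueda 4, Lowe 3, Voss 2, Okoye 6, Wren 3, Hale 7.
A fencer with w wins dominates both others in C(w,2) triples; summing gives 6 + 3 + 6 + 6 + 3 + 1 + 15 + 3 + 21 = 64 transitive triples.
Total triples C(9,3) = 84, so cyclic triples = 84 − 64 = 20.

20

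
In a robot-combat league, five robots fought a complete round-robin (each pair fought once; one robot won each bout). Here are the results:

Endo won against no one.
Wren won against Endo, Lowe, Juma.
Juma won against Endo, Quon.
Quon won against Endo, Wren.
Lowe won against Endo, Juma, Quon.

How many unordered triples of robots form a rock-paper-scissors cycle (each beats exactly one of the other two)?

Win totals: Quon 2, Endo 0, Wren 3, Juma 2, Lowe 3.
A robot with w wins dominates both others in C(w,2) triples; summing gives 1 + 0 + 3 + 1 + 3 = 8 transitive triples.
Total triples C(5,3) = 10, so cyclic triples = 10 − 8 = 2.

2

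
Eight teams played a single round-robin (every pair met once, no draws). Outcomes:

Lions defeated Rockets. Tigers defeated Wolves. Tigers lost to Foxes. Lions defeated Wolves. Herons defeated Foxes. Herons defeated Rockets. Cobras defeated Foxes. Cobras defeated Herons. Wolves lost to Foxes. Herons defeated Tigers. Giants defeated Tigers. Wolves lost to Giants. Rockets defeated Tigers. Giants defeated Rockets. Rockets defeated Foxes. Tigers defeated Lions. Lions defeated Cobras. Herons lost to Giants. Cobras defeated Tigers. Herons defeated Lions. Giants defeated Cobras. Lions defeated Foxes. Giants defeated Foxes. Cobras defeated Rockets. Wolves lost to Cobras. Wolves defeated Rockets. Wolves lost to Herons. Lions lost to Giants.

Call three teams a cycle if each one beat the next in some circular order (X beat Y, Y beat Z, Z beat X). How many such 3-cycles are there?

Win totals: Cobras 5, Foxes 2, Lions 4, Tigers 2, Wolves 1, Herons 5, Giants 7, Rockets 2.
A team with w wins dominates both others in C(w,2) triples; summing gives 10 + 1 + 6 + 1 + 0 + 10 + 21 + 1 = 50 transitive triples.
Total triples C(8,3) = 56, so cyclic triples = 56 − 50 = 6.

6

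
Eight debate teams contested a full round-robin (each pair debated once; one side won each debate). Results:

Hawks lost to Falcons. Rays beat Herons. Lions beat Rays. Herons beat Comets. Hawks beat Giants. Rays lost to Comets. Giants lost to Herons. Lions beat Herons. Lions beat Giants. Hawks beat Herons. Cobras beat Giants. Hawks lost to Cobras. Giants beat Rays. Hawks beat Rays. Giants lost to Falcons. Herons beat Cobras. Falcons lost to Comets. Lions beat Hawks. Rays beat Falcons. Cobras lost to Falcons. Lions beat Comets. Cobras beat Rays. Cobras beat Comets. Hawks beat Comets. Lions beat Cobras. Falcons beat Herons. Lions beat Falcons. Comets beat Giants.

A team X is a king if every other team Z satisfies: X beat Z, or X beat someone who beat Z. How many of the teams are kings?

1

Hawks cannot reach Lions in two steps.
Falcons cannot reach Lions in two steps.
Lions reaches everyone (king).
Herons cannot reach Lions in two steps.
Cobras cannot reach Lions in two steps.
Comets cannot reach Lions in two steps.
Giants cannot reach Hawks, Lions, Cobras, Comets in two steps.
Rays cannot reach Lions in two steps.
Kings: Lions — 1.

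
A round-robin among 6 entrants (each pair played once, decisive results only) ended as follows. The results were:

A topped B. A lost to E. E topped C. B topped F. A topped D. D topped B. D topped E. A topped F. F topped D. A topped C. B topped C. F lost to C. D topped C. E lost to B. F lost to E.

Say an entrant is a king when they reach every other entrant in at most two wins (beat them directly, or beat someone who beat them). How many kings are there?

4

A reaches everyone (king).
B reaches everyone (king).
C cannot reach A, B, E in two steps.
D reaches everyone (king).
E reaches everyone (king).
F cannot reach A in two steps.
Kings: A, B, D, E — 4.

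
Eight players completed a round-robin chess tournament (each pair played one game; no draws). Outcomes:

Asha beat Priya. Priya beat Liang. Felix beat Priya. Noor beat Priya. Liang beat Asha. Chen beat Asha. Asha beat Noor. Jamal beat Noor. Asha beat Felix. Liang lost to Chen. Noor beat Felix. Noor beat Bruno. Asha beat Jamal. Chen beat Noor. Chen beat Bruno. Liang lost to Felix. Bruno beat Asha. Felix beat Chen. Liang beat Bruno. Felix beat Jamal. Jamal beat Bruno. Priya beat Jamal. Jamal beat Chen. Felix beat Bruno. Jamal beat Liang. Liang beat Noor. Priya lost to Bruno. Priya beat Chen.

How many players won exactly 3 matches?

Win totals: Liang 3, Jamal 4, Chen 4, Bruno 2, Priya 3, Noor 3, Asha 4, Felix 5.
Exactly 3: Liang, Priya, Noor — 3 players.

3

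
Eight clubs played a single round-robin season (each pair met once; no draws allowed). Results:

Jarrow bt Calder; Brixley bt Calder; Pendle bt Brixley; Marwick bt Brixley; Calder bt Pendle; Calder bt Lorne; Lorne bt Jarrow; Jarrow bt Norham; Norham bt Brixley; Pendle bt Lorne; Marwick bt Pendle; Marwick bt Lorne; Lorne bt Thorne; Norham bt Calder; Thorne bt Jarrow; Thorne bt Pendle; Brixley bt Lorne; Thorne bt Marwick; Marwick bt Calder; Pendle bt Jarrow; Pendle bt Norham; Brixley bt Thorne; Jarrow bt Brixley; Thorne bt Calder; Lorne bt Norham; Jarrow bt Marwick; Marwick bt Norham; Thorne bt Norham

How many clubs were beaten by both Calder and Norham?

Calder beat: Pendle, Lorne.
Norham beat: Brixley, Calder.
No one was beaten by both.

0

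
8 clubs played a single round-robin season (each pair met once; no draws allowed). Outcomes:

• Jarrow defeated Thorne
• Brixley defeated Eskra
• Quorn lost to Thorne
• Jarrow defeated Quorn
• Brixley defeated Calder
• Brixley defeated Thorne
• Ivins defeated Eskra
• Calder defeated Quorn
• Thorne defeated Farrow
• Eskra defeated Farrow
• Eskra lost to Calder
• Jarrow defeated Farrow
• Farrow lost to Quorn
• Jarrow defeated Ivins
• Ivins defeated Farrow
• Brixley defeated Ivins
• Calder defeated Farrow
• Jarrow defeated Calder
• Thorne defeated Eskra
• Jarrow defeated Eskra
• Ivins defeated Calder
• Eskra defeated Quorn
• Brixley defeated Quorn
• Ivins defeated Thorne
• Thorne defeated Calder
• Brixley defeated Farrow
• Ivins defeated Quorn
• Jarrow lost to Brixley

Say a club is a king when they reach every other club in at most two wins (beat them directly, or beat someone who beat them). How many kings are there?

Thorne cannot reach Jarrow, Ivins, Brixley in two steps.
Jarrow cannot reach Brixley in two steps.
Ivins cannot reach Jarrow, Brixley in two steps.
Calder cannot reach Thorne, Jarrow, Ivins, Brixley in two steps.
Farrow cannot reach Thorne, Jarrow, Ivins, Calder, Eskra, Brixley, Quorn in two steps.
Eskra cannot reach Thorne, Jarrow, Ivins, Calder, Brixley in two steps.
Brixley reaches everyone (king).
Quorn cannot reach Thorne, Jarrow, Ivins, Calder, Eskra, Brixley in two steps.
Kings: Brixley — 1.

1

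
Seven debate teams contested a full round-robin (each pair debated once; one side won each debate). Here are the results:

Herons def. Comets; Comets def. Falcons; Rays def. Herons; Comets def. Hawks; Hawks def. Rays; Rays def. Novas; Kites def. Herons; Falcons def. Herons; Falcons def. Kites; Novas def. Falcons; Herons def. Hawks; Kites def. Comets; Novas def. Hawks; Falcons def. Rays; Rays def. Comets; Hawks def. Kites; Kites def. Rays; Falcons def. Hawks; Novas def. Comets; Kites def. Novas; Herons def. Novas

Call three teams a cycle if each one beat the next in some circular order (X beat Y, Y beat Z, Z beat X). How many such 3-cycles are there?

Win totals: Falcons 4, Herons 3, Comets 2, Kites 4, Hawks 2, Rays 3, Novas 3.
A team with w wins dominates both others in C(w,2) triples; summing gives 6 + 3 + 1 + 6 + 1 + 3 + 3 = 23 transitive triples.
Total triples C(7,3) = 35, so cyclic triples = 35 − 23 = 12.

12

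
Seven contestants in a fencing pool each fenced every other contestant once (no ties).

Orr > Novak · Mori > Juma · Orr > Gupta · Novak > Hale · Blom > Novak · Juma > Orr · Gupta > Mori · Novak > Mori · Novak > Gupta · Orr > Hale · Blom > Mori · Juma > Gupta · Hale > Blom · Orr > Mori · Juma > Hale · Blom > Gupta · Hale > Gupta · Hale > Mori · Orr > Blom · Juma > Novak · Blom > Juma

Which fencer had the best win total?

Orr

Win totals: Mori 1, Hale 3, Orr 5, Novak 3, Gupta 1, Blom 4, Juma 4.
Orr leads with 5 wins (next highest: 4).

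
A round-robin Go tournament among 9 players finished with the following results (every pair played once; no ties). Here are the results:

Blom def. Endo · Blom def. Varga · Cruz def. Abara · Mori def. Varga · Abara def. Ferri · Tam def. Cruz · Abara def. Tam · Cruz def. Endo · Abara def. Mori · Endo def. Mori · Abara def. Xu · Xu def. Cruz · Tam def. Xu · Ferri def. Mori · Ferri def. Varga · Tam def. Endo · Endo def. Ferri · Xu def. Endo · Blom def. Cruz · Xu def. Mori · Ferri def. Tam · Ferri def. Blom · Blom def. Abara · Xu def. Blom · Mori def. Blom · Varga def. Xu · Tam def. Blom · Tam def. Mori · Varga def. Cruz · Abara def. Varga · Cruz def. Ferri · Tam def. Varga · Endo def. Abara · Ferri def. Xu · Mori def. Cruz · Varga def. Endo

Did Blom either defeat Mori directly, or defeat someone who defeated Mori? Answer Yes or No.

Blom did not beat Mori directly.
Blom beat Cruz, Varga, Endo, Abara. Of those, Endo beat Mori.

Yes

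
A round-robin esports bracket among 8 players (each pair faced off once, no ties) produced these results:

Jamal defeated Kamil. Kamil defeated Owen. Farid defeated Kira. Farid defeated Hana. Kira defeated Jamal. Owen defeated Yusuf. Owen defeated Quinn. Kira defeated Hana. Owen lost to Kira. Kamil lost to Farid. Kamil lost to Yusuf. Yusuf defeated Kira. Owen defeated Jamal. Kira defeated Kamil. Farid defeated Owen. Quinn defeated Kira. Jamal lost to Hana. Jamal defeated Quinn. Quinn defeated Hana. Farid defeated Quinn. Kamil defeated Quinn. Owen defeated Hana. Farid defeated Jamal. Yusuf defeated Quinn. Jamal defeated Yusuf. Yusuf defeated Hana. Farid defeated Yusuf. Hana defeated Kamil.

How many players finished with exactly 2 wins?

Win totals: Farid 7, Kira 4, Owen 4, Kamil 2, Jamal 3, Quinn 2, Hana 2, Yusuf 4.
Exactly 2: Kamil, Quinn, Hana — 3 players.

3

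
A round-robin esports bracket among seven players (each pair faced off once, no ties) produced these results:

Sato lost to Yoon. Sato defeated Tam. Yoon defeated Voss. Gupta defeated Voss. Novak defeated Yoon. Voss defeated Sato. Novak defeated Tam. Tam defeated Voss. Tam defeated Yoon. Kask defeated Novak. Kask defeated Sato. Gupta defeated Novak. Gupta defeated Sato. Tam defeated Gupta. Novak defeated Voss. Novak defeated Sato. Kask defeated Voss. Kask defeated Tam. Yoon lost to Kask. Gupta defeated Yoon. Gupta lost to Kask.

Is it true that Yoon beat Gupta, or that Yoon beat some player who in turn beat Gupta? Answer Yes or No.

No

Yoon did not beat Gupta directly.
Yoon beat Voss, Sato, but each of them lost to Gupta. No two-step path.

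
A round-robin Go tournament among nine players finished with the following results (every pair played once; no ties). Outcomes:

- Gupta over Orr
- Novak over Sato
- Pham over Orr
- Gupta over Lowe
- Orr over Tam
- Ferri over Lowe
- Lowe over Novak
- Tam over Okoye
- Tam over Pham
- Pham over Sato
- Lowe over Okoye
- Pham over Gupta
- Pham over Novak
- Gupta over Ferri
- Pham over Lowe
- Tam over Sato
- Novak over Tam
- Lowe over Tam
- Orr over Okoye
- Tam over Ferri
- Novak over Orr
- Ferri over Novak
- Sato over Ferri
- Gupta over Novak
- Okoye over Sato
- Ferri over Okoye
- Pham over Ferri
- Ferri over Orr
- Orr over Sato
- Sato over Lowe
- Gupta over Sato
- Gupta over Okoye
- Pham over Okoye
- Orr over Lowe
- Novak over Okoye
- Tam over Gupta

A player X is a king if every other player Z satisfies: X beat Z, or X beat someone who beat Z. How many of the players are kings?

5

Gupta cannot reach Pham in two steps.
Ferri cannot reach Gupta, Pham in two steps.
Tam reaches everyone (king).
Okoye cannot reach Gupta, Tam, Orr, Novak, Pham in two steps.
Orr reaches everyone (king).
Sato cannot reach Gupta, Pham in two steps.
Lowe reaches everyone (king).
Novak reaches everyone (king).
Pham reaches everyone (king).
Kings: Tam, Orr, Lowe, Novak, Pham — 5.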